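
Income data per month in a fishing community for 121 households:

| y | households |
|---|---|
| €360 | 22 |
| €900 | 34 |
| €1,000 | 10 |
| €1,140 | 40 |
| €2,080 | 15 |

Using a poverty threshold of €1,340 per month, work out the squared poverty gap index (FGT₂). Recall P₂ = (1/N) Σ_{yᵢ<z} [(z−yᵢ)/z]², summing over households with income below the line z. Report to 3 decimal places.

0.140

Below the line: 22×€360, 34×€900, 10×€1,000, 40×€1,140 (q = 106 of N = 121).
Gap ratios (z−y)/z: (1340−360)/1340 = 0.7313 (×22); (1340−900)/1340 = 0.3284 (×34); (1340−1000)/1340 = 0.2537 (×10); (1340−1140)/1340 = 0.1493 (×40).
Squared: 0.5349 (×22); 0.1078 (×34); 0.0644 (×10); 0.0223 (×40).
Sum = 16.967699; P₂ = 16.967699 / 121 = 0.140.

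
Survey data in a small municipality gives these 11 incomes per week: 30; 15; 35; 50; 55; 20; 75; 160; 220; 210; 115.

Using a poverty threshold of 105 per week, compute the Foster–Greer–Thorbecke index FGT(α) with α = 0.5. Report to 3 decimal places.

Below the line: 15, 20, 30, 35, 50, 55, 75 (q = 7 of N = 11).
Shortfall ratios: (105−15)/105 = 0.8571; (105−20)/105 = 0.8095; (105−30)/105 = 0.7143; (105−35)/105 = 0.6667; (105−50)/105 = 0.5238; (105−55)/105 = 0.4762; (105−75)/105 = 0.2857.
Raised to α = 0.5: 0.92582; 0.89974; 0.84515; 0.81650; 0.72375; 0.69007; 0.53452.
Sum = 5.435541; FGT(0.5) = 5.435541 / 11 = 0.494.

0.494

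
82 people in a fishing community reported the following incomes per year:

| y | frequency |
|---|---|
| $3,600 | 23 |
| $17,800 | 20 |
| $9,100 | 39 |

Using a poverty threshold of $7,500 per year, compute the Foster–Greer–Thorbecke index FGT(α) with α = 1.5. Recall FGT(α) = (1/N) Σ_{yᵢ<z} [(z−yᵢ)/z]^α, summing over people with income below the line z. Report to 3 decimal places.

Below z: 23×$3,600 (q = 23 of N = 82).
Normalized shortfalls: (7500−3600)/7500 = 0.5200 (×23).
Raised to α = 1.5: 0.37498 (×23).
Sum = 8.624479; FGT(1.5) = 8.624479 / 82 = 0.105.

0.105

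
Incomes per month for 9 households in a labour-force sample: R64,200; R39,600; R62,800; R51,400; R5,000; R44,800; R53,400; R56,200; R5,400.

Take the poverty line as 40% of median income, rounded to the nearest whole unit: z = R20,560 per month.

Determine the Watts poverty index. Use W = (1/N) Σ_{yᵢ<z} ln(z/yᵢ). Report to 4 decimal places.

Below z: R5,000, R5,400 (q = 2 of N = 9).
ln(z/y) terms: ln(20560/5000) = 1.4139; ln(20560/5400) = 1.3369.
W = 2.750858 / 9 = 0.3057.

0.3057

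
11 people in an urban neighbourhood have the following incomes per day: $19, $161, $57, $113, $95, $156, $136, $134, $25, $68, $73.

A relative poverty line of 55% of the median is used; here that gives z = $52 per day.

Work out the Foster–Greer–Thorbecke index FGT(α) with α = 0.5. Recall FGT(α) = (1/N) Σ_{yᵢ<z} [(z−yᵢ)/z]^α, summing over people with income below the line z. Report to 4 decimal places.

Poor units: $19, $25 (q = 2 of N = 11).
Relative gaps: (52−19)/52 = 0.6346; (52−25)/52 = 0.5192.
Raised to α = 0.5: 0.79663; 0.72058.
Sum = 1.517204; FGT(0.5) = 1.517204 / 11 = 0.1379.

0.1379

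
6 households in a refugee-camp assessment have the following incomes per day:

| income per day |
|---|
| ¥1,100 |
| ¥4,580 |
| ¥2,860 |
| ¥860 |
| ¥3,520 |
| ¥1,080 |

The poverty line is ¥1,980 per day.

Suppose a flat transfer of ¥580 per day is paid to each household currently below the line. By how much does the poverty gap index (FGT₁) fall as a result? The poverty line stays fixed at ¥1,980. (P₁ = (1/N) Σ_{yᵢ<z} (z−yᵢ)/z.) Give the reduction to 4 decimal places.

0.1465

Before: below the line — ¥860, ¥1,080, ¥1,100; poverty gap index (FGT₁) = 0.244108.
After the ¥580 transfer: below the line — ¥1,440, ¥1,660, ¥1,680; poverty gap index (FGT₁) = 0.097643.
Reduction = 0.244108 − 0.097643 = 0.1465.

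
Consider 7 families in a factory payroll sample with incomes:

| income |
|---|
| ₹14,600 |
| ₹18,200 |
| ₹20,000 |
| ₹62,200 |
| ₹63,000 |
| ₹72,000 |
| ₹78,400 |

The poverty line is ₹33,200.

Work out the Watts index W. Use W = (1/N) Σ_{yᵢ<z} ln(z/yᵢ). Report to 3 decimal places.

Poor units: ₹14,600, ₹18,200, ₹20,000 (q = 3 of N = 7).
Log gaps: ln(33200/14600) = 0.8215; ln(33200/18200) = 0.6011; ln(33200/20000) = 0.5068.
W = 1.929474 / 7 = 0.276.

0.276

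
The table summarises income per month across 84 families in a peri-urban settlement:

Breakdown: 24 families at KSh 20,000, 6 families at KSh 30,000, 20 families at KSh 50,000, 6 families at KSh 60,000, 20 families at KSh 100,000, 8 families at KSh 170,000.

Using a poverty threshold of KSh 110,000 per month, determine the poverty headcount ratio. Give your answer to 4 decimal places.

76 of the 84 families have income below KSh 110,000.
H = 76/84 = 0.9048.

0.9048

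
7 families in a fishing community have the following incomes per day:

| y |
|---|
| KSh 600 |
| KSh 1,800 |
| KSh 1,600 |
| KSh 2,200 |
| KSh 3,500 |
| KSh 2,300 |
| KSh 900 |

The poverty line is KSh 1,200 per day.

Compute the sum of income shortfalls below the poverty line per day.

KSh 900

Below the line: KSh 600, KSh 900 (q = 2 of N = 7).
Individual gaps: 1200−600 = 600; 1200−900 = 300.
Aggregate gap = KSh 900.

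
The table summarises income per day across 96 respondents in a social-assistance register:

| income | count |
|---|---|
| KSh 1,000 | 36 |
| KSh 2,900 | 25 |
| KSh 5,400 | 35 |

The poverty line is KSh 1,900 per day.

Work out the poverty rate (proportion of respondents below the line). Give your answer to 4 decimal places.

0.3750

36 of the 96 respondents have income below KSh 1,900.
H = 36/96 = 0.3750.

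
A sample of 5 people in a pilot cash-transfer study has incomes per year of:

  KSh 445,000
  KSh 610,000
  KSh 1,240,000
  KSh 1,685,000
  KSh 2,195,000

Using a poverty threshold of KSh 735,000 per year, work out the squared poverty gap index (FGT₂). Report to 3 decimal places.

Incomes under z: KSh 445,000, KSh 610,000 (q = 2 of N = 5).
Shortfall ratios: (735000−445000)/735000 = 0.3946; (735000−610000)/735000 = 0.1701.
Squared: 0.1557; 0.0289.
Sum = 0.184599; P₂ = 0.184599 / 5 = 0.037.

0.037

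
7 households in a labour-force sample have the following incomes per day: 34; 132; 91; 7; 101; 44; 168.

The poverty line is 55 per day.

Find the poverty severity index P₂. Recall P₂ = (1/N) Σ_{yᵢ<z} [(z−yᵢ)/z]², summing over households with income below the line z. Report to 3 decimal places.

0.135

Below the line: 7, 34, 44 (q = 3 of N = 7).
Normalized shortfalls: (55−7)/55 = 0.8727; (55−34)/55 = 0.3818; (55−44)/55 = 0.2000.
Squared: 0.7617; 0.1458; 0.0400.
Sum = 0.947438; P₂ = 0.947438 / 7 = 0.135.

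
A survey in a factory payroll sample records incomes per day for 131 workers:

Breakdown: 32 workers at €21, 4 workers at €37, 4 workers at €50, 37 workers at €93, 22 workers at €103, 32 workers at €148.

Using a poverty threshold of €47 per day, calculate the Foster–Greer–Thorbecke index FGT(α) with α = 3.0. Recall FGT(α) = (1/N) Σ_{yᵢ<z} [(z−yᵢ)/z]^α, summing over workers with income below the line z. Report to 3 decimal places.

0.042

Below the line: 32×€21, 4×€37 (q = 36 of N = 131).
Gap ratios (z−y)/z: (47−21)/47 = 0.5532 (×32); (47−37)/47 = 0.2128 (×4).
Raised to α = 3.0: 0.16929 (×32); 0.00963 (×4).
Sum = 5.455747; FGT(3.0) = 5.455747 / 131 = 0.042.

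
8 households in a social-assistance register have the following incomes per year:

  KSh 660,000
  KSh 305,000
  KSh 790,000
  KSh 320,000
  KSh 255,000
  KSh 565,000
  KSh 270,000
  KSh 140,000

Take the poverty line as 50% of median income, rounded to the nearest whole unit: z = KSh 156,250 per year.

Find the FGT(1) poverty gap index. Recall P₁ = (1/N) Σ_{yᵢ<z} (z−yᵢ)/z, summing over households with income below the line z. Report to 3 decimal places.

Below the line: KSh 140,000 (q = 1 of N = 8).
Shortfall ratios: (156250−140000)/156250 = 0.1040.
Σ = 0.104000. Dividing by the full population N = 8 gives P₁ = 0.013.

0.013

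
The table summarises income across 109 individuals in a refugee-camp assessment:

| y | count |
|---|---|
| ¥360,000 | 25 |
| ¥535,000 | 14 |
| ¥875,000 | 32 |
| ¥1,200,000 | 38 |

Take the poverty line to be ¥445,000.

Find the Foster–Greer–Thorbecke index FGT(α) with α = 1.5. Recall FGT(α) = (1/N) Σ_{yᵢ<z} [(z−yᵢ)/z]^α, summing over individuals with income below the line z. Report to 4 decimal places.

0.0191

Below z: 25×¥360,000 (q = 25 of N = 109).
Shortfall ratios: (445000−360000)/445000 = 0.1910 (×25).
Raised to α = 1.5: 0.08348 (×25).
Sum = 2.087029; FGT(1.5) = 2.087029 / 109 = 0.0191.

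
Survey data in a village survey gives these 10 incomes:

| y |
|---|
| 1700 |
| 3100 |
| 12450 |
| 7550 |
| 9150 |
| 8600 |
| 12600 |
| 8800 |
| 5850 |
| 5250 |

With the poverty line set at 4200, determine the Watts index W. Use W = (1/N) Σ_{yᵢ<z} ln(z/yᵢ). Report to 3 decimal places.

0.121

Incomes under z: 1700, 3100 (q = 2 of N = 10).
ln(z/y) terms: ln(4200/1700) = 0.9045; ln(4200/3100) = 0.3037.
W = 1.208139 / 10 = 0.121.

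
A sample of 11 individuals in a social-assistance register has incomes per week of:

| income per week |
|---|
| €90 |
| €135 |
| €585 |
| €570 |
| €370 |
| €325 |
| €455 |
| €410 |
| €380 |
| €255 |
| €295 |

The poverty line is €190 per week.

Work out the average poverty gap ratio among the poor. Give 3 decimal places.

0.408

Below the line: €90, €135 (q = 2 of N = 11).
Relative gaps: 0.5263, 0.2895; sum = 0.815789.
The income-gap ratio divides by q (the poor only): 0.815789 / 2 = 0.408.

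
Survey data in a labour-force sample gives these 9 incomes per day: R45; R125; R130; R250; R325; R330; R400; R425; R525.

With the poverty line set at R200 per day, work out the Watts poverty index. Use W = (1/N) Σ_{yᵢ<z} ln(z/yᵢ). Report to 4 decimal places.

Below z: R45, R125, R130 (q = 3 of N = 9).
Log shortfalls: ln(200/45) = 1.4917; ln(200/125) = 0.4700; ln(200/130) = 0.4308.
W = 2.392441 / 9 = 0.2658.

0.2658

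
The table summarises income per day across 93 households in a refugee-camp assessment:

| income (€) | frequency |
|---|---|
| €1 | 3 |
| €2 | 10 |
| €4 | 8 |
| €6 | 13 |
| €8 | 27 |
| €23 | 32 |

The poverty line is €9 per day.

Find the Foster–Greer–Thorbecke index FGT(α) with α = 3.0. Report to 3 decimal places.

0.094

Incomes under z: 3×€1, 10×€2, 8×€4, 13×€6, 27×€8 (q = 61 of N = 93).
Shortfall ratios: (9−1)/9 = 0.8889 (×3); (9−2)/9 = 0.7778 (×10); (9−4)/9 = 0.5556 (×8); (9−6)/9 = 0.3333 (×13); (9−8)/9 = 0.1111 (×27).
Raised to α = 3.0: 0.70233 (×3); 0.47051 (×10); 0.17147 (×8); 0.03704 (×13); 0.00137 (×27).
Sum = 8.702332; FGT(3.0) = 8.702332 / 93 = 0.094.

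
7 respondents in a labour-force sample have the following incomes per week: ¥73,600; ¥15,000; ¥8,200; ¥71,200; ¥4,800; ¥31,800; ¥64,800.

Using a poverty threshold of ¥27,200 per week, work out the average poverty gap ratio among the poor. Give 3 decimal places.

Below z: ¥4,800, ¥8,200, ¥15,000 (q = 3 of N = 7).
Relative gaps: 0.8235, 0.6985, 0.4485; sum = 1.970588.
The income-gap ratio divides by q (the poor only): 1.970588 / 3 = 0.657.

0.657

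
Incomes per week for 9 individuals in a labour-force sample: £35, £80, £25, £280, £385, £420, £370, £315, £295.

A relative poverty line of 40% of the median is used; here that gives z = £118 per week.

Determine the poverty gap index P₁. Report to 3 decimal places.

Incomes under z: £25, £35, £80 (q = 3 of N = 9).
Relative gaps: (118−25)/118 = 0.7881; (118−35)/118 = 0.7034; (118−80)/118 = 0.3220.
Sum of shortfalls = 1.813559; P₁ averages over all N: 1.813559 / 9 = 0.202.

0.202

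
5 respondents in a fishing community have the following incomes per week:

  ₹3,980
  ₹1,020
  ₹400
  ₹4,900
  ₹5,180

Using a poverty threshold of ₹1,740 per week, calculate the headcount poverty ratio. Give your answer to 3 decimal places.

0.400

2 of the 5 respondents have income below ₹1,740.
H = 2/5 = 0.400.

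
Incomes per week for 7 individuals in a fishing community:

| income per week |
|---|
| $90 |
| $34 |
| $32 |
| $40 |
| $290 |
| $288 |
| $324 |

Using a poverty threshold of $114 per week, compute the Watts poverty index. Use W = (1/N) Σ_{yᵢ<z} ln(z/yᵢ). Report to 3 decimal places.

0.538

Below the line: $32, $34, $40, $90 (q = 4 of N = 7).
Log shortfalls: ln(114/32) = 1.2705; ln(114/34) = 1.2098; ln(114/40) = 1.0473; ln(114/90) = 0.2364.
W = 3.764008 / 7 = 0.538.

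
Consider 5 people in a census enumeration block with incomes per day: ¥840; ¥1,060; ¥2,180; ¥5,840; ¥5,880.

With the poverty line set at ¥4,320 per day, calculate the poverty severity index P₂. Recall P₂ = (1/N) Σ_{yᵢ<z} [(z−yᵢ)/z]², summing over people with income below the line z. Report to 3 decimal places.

0.293

Below the line: ¥840, ¥1,060, ¥2,180 (q = 3 of N = 5).
Shortfall ratios: (4320−840)/4320 = 0.8056; (4320−1060)/4320 = 0.7546; (4320−2180)/4320 = 0.4954.
Squared: 0.6489; 0.5695; 0.2454.
Sum = 1.463777; P₂ = 1.463777 / 5 = 0.293.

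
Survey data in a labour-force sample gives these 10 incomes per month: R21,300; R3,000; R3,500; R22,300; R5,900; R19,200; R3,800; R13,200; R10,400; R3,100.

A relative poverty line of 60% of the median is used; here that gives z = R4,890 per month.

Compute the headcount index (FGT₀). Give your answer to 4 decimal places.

4 of the 10 households have income below R4,890.
H = 4/10 = 0.4000.

0.4000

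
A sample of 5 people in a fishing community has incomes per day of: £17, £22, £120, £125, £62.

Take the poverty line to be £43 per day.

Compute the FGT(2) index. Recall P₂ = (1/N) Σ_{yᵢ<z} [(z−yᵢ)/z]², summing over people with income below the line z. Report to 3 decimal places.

Poor units: £17, £22 (q = 2 of N = 5).
Shortfall ratios: (43−17)/43 = 0.6047; (43−22)/43 = 0.4884.
Squared: 0.3656; 0.2385.
Sum = 0.604110; P₂ = 0.604110 / 5 = 0.121.

0.121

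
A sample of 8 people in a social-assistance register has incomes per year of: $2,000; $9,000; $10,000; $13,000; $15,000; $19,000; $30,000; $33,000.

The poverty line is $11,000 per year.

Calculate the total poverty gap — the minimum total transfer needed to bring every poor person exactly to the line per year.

$12,000

Below the line: $2,000, $9,000, $10,000 (q = 3 of N = 8).
Individual gaps: 11000−2000 = 9000; 11000−9000 = 2000; 11000−10000 = 1000.
Aggregate gap = $12,000.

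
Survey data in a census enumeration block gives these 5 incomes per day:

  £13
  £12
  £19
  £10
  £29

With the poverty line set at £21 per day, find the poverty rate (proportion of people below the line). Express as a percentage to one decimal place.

4 of the 5 people have income below £21.
H = 4/5 = 80.0%.

80.0%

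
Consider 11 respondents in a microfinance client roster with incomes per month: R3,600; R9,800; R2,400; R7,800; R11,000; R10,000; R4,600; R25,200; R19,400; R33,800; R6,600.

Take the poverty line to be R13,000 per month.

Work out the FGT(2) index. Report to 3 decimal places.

Incomes under z: R2,400, R3,600, R4,600, R6,600, R7,800, R9,800, R10,000, R11,000 (q = 8 of N = 11).
Shortfall ratios: (13000−2400)/13000 = 0.8154; (13000−3600)/13000 = 0.7231; (13000−4600)/13000 = 0.6462; (13000−6600)/13000 = 0.4923; (13000−7800)/13000 = 0.4000; (13000−9800)/13000 = 0.2462; (13000−10000)/13000 = 0.2308; (13000−11000)/13000 = 0.1538.
Squared: 0.6649; 0.5228; 0.4175; 0.2424; 0.1600; 0.0606; 0.0533; 0.0237.
Sum = 2.145089; P₂ = 2.145089 / 11 = 0.195.

0.195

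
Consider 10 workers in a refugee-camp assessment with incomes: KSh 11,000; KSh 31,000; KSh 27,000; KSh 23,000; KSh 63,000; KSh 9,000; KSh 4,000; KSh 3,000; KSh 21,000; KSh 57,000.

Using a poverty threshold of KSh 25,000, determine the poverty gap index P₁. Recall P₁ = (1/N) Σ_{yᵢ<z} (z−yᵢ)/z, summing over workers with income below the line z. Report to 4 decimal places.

Poor units: KSh 3,000, KSh 4,000, KSh 9,000, KSh 11,000, KSh 21,000, KSh 23,000 (q = 6 of N = 10).
Normalized shortfalls: (25000−3000)/25000 = 0.8800; (25000−4000)/25000 = 0.8400; (25000−9000)/25000 = 0.6400; (25000−11000)/25000 = 0.5600; (25000−21000)/25000 = 0.1600; (25000−23000)/25000 = 0.0800.
Sum of shortfalls = 3.160000; P₁ averages over all N: 3.160000 / 10 = 0.3160.

0.3160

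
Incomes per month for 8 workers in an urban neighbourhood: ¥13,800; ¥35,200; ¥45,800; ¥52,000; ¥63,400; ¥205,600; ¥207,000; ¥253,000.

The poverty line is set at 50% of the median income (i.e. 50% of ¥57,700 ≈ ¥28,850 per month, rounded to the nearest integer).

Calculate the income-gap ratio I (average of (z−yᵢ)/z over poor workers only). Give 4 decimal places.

Below the line: ¥13,800 (q = 1 of N = 8).
Shortfall ratios (z−y)/z: 0.5217; sum = 0.521664.
The income-gap ratio divides by q (the poor only): 0.521664 / 1 = 0.5217.

0.5217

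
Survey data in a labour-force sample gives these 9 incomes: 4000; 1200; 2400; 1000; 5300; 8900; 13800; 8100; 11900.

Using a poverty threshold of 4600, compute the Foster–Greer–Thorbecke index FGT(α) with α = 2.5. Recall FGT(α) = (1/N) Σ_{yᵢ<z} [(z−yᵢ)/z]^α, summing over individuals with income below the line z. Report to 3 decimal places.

Below z: 1000, 1200, 2400, 4000 (q = 4 of N = 9).
Gap ratios (z−y)/z: (4600−1000)/4600 = 0.7826; (4600−1200)/4600 = 0.7391; (4600−2400)/4600 = 0.4783; (4600−4000)/4600 = 0.1304.
Raised to α = 2.5: 0.54183; 0.46968; 0.15818; 0.00614.
Sum = 1.175837; FGT(2.5) = 1.175837 / 9 = 0.131.

0.131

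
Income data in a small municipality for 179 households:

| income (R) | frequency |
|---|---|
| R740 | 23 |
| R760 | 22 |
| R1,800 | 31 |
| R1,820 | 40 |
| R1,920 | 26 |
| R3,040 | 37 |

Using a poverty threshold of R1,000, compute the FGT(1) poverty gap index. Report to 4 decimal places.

Below the line: 23×R740, 22×R760 (q = 45 of N = 179).
Shortfall ratios: (1000−740)/1000 = 0.2600 (×23); (1000−760)/1000 = 0.2400 (×22).
Sum of shortfalls = 11.260000; P₁ averages over all N: 11.260000 / 179 = 0.0629.

0.0629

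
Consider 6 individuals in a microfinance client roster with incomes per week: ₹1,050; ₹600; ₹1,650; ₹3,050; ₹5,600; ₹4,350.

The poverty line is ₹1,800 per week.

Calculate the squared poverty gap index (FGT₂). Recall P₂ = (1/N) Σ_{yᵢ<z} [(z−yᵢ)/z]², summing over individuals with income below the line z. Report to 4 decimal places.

0.1042

Below z: ₹600, ₹1,050, ₹1,650 (q = 3 of N = 6).
Normalized shortfalls: (1800−600)/1800 = 0.6667; (1800−1050)/1800 = 0.4167; (1800−1650)/1800 = 0.0833.
Squared: 0.4444; 0.1736; 0.0069.
Sum = 0.625000; P₂ = 0.625000 / 6 = 0.1042.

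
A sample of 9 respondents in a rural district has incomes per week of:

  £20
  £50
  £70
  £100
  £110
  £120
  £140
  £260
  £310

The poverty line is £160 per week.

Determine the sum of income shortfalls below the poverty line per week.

Below z: £20, £50, £70, £100, £110, £120, £140 (q = 7 of N = 9).
Individual gaps: 160−20 = 140; 160−50 = 110; 160−70 = 90; 160−100 = 60; 160−110 = 50; 160−120 = 40; 160−140 = 20.
Aggregate gap = £510.

£510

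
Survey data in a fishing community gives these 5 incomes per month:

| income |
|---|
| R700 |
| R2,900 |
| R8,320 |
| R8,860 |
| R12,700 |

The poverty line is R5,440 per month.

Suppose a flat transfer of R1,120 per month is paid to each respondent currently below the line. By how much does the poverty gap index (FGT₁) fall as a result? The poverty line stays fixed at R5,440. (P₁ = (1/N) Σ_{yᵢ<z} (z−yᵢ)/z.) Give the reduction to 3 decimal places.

0.082

Before: below the line — R700, R2,900; poverty gap index (FGT₁) = 0.26765.
After the R1,120 transfer: below the line — R1,820, R4,020; poverty gap index (FGT₁) = 0.18529.
Reduction = 0.26765 − 0.18529 = 0.082.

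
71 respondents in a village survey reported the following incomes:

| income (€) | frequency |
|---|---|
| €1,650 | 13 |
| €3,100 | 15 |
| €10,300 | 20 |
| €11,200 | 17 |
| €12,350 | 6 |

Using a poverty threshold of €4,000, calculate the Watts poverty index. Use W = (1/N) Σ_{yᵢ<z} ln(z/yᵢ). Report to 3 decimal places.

Below the line: 13×€1,650, 15×€3,100 (q = 28 of N = 71).
Log gaps: ln(4000/1650) = 0.8855 (×13); ln(4000/3100) = 0.2549 (×15).
W = 15.335132 / 71 = 0.216.

0.216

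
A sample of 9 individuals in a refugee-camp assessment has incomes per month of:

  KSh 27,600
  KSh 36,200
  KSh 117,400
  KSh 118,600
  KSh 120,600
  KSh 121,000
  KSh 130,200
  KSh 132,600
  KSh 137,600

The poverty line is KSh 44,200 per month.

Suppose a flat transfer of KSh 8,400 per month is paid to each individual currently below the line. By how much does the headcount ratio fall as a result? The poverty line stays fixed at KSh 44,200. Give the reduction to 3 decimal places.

0.111

Before: below the line — KSh 27,600, KSh 36,200; headcount ratio = 0.22222.
After the KSh 8,400 transfer: below the line — KSh 36,000; headcount ratio = 0.11111.
Reduction = 0.22222 − 0.11111 = 0.111.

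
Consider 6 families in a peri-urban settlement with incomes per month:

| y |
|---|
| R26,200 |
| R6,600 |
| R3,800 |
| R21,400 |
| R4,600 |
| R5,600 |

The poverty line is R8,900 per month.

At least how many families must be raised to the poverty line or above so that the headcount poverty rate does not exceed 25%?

3

Currently q = 4 of N = 6 are below the line (H = 0.667).
A headcount ratio of at most 25% allows at most ⌊0.25 × 6⌋ = 1 poor families.
So at least 4 − 1 = 3 must be lifted.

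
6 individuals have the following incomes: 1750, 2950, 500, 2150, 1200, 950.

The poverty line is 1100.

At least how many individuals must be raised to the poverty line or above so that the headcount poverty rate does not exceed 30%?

1

2 of the 6 individuals are poor, so H = 2/6 = 0.333.
A headcount ratio of at most 30% allows at most ⌊0.30 × 6⌋ = 1 poor individuals.
So at least 2 − 1 = 1 must be lifted.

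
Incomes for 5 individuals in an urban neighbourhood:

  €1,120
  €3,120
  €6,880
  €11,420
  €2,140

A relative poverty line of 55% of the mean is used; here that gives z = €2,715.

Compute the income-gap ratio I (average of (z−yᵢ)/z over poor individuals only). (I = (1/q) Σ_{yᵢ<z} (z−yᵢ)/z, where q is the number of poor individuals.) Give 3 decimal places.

0.400

Below the line: €1,120, €2,140 (q = 2 of N = 5).
Shortfall ratios (z−y)/z: 0.5875, 0.2118; sum = 0.799263.
I averages over the q = 2 poor units only: 0.799263 / 2 = 0.400.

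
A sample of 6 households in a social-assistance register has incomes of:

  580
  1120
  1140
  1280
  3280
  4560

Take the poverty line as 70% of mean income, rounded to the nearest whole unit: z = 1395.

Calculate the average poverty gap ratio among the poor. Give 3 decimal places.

0.262

Below z: 580, 1120, 1140, 1280 (q = 4 of N = 6).
Shortfall ratios (z−y)/z: 0.5842, 0.1971, 0.1828, 0.0824; sum = 1.046595.
The income-gap ratio divides by q (the poor only): 1.046595 / 4 = 0.262.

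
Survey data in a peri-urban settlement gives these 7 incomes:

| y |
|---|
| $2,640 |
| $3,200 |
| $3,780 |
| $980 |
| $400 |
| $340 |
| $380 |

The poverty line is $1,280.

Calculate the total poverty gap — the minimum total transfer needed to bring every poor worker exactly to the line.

Below z: $340, $380, $400, $980 (q = 4 of N = 7).
Individual gaps: 1280−340 = 940; 1280−380 = 900; 1280−400 = 880; 1280−980 = 300.
Aggregate gap = $3,020.

$3,020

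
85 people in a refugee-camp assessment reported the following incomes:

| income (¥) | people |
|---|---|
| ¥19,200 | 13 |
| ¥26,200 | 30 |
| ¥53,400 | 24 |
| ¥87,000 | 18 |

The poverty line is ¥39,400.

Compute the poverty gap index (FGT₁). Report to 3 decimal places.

0.197

Below z: 13×¥19,200, 30×¥26,200 (q = 43 of N = 85).
Gap ratios (z−y)/z: (39400−19200)/39400 = 0.5127 (×13); (39400−26200)/39400 = 0.3350 (×30).
Σ = 16.715736. Dividing by the full population N = 85 gives P₁ = 0.197.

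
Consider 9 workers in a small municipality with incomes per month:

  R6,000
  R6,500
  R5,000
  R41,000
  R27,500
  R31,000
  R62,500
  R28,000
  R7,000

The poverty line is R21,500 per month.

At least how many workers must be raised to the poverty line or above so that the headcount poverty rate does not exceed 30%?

2

Currently q = 4 of N = 9 are below the line (H = 0.444).
A headcount ratio of at most 30% allows at most ⌊0.30 × 9⌋ = 2 poor workers.
So at least 4 − 2 = 2 must be lifted.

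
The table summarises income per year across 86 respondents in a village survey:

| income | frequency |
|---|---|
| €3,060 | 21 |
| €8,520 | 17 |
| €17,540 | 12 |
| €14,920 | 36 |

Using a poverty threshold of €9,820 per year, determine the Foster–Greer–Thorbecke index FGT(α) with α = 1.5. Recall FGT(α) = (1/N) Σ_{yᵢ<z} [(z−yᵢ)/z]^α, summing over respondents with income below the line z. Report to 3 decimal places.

Below z: 21×€3,060, 17×€8,520 (q = 38 of N = 86).
Shortfall ratios: (9820−3060)/9820 = 0.6884 (×21); (9820−8520)/9820 = 0.1324 (×17).
Raised to α = 1.5: 0.57115 (×21); 0.04817 (×17).
Sum = 12.813058; FGT(1.5) = 12.813058 / 86 = 0.149.

0.149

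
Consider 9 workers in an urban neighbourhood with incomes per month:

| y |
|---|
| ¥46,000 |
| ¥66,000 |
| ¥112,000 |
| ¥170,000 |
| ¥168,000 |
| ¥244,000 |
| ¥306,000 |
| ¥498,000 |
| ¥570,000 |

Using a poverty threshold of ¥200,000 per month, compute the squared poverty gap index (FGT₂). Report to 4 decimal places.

Poor units: ¥46,000, ¥66,000, ¥112,000, ¥168,000, ¥170,000 (q = 5 of N = 9).
Shortfall ratios: (200000−46000)/200000 = 0.7700; (200000−66000)/200000 = 0.6700; (200000−112000)/200000 = 0.4400; (200000−168000)/200000 = 0.1600; (200000−170000)/200000 = 0.1500.
Squared: 0.5929; 0.4489; 0.1936; 0.0256; 0.0225.
Sum = 1.283500; P₂ = 1.283500 / 9 = 0.1426.

0.1426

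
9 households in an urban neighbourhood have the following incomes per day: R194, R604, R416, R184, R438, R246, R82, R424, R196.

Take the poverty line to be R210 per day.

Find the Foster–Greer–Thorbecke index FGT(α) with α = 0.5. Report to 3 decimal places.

0.185

Poor units: R82, R184, R194, R196 (q = 4 of N = 9).
Normalized shortfalls: (210−82)/210 = 0.6095; (210−184)/210 = 0.1238; (210−194)/210 = 0.0762; (210−196)/210 = 0.0667.
Raised to α = 0.5: 0.78072; 0.35187; 0.27603; 0.25820.
Sum = 1.666811; FGT(0.5) = 1.666811 / 9 = 0.185.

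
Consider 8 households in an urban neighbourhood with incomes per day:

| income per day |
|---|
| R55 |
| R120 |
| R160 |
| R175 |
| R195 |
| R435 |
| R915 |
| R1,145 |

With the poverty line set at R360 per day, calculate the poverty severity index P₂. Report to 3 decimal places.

Below the line: R55, R120, R160, R175, R195 (q = 5 of N = 8).
Normalized shortfalls: (360−55)/360 = 0.8472; (360−120)/360 = 0.6667; (360−160)/360 = 0.5556; (360−175)/360 = 0.5139; (360−195)/360 = 0.4583.
Squared: 0.7178; 0.4444; 0.3086; 0.2641; 0.2101.
Sum = 1.945023; P₂ = 1.945023 / 8 = 0.243.

0.243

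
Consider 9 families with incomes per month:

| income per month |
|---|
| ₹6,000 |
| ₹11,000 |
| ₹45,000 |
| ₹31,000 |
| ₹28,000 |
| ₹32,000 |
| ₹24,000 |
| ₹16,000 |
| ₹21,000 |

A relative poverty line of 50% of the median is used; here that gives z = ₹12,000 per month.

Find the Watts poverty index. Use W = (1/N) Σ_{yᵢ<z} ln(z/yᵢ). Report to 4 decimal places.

0.0867

Poor units: ₹6,000, ₹11,000 (q = 2 of N = 9).
Log shortfalls: ln(12000/6000) = 0.6931; ln(12000/11000) = 0.0870.
W = 0.780159 / 9 = 0.0867.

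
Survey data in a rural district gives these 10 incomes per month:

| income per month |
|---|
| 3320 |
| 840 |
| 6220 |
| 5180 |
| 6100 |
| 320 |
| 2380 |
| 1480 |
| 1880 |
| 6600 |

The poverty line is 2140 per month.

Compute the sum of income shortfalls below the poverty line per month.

Below the line: 320, 840, 1480, 1880 (q = 4 of N = 10).
Individual gaps: 2140−320 = 1820; 2140−840 = 1300; 2140−1480 = 660; 2140−1880 = 260.
Aggregate gap = 4040.

4040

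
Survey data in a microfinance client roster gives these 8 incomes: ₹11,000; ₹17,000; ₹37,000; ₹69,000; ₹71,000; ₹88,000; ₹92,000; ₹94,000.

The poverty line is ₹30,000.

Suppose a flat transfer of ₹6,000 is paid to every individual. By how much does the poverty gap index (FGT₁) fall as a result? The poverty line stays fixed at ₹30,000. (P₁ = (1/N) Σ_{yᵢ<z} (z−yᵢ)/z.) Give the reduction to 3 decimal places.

0.050

Before: below the line — ₹11,000, ₹17,000; poverty gap index (FGT₁) = 0.13333.
After the ₹6,000 transfer: below the line — ₹17,000, ₹23,000; poverty gap index (FGT₁) = 0.08333.
Reduction = 0.13333 − 0.08333 = 0.050.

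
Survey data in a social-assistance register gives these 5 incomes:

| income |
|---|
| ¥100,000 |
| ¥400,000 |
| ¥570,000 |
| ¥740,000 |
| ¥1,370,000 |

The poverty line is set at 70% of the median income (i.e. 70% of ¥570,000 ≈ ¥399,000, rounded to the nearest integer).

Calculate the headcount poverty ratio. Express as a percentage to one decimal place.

20.0%

1 of the 5 households have income below ¥399,000.
H = 1/5 = 20.0%.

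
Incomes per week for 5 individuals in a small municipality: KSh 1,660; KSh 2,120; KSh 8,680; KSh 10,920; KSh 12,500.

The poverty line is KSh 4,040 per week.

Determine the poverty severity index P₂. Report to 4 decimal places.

Poor units: KSh 1,660, KSh 2,120 (q = 2 of N = 5).
Relative gaps: (4040−1660)/4040 = 0.5891; (4040−2120)/4040 = 0.4752.
Squared: 0.3470; 0.2259.
Sum = 0.572910; P₂ = 0.572910 / 5 = 0.1146.

0.1146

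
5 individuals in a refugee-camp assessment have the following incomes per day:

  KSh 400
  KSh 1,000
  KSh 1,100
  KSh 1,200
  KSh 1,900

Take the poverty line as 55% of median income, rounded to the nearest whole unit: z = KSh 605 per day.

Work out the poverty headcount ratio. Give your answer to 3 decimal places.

1 of the 5 individuals have income below KSh 605.
H = 1/5 = 0.200.

0.200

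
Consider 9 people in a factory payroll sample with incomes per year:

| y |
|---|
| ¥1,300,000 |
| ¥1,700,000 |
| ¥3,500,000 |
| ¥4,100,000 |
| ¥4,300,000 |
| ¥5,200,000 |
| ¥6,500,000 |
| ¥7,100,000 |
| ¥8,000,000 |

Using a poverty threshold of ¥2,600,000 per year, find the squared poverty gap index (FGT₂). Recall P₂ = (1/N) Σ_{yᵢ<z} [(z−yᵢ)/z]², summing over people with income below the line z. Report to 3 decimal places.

0.041

Below the line: ¥1,300,000, ¥1,700,000 (q = 2 of N = 9).
Normalized shortfalls: (2600000−1300000)/2600000 = 0.5000; (2600000−1700000)/2600000 = 0.3462.
Squared: 0.2500; 0.1198.
Sum = 0.369822; P₂ = 0.369822 / 9 = 0.041.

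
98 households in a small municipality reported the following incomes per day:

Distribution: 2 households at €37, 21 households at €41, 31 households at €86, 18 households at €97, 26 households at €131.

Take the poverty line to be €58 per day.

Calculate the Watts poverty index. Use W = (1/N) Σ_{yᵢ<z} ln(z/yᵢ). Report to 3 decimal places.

0.084

Below the line: 2×€37, 21×€41 (q = 23 of N = 98).
Log gaps: ln(58/37) = 0.4495 (×2); ln(58/41) = 0.3469 (×21).
W = 8.183340 / 98 = 0.084.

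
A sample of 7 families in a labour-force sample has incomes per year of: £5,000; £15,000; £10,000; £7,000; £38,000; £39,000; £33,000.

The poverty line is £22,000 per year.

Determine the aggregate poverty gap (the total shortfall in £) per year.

Incomes under z: £5,000, £7,000, £10,000, £15,000 (q = 4 of N = 7).
Individual gaps: 22000−5000 = 17000; 22000−7000 = 15000; 22000−10000 = 12000; 22000−15000 = 7000.
Aggregate gap = £51,000.

£51,000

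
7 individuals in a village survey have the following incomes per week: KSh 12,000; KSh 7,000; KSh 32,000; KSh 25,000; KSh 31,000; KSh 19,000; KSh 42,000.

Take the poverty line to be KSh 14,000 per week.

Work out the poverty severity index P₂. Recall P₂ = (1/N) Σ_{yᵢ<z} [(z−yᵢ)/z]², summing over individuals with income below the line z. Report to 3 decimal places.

Poor units: KSh 7,000, KSh 12,000 (q = 2 of N = 7).
Shortfall ratios: (14000−7000)/14000 = 0.5000; (14000−12000)/14000 = 0.1429.
Squared: 0.2500; 0.0204.
Sum = 0.270408; P₂ = 0.270408 / 7 = 0.039.

0.039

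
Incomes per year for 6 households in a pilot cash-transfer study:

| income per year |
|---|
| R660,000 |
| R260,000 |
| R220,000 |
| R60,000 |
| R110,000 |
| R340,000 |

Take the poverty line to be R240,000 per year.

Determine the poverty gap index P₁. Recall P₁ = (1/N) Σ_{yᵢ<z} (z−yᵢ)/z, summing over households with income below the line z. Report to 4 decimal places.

0.2292

Poor units: R60,000, R110,000, R220,000 (q = 3 of N = 6).
Relative gaps: (240000−60000)/240000 = 0.7500; (240000−110000)/240000 = 0.5417; (240000−220000)/240000 = 0.0833.
Sum of shortfalls = 1.375000; P₁ averages over all N: 1.375000 / 6 = 0.2292.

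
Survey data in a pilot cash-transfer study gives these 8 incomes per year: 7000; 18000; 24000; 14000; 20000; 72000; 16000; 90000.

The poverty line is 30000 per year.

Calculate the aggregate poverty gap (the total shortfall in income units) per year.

Below z: 7000, 14000, 16000, 18000, 20000, 24000 (q = 6 of N = 8).
Individual gaps: 30000−7000 = 23000; 30000−14000 = 16000; 30000−16000 = 14000; 30000−18000 = 12000; 30000−20000 = 10000; 30000−24000 = 6000.
Aggregate gap = 81000.

81000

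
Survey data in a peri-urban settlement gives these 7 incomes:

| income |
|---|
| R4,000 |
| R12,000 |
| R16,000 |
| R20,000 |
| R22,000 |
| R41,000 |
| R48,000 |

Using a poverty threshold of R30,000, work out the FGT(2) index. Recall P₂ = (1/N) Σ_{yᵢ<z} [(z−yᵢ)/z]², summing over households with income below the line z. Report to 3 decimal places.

Poor units: R4,000, R12,000, R16,000, R20,000, R22,000 (q = 5 of N = 7).
Shortfall ratios: (30000−4000)/30000 = 0.8667; (30000−12000)/30000 = 0.6000; (30000−16000)/30000 = 0.4667; (30000−20000)/30000 = 0.3333; (30000−22000)/30000 = 0.2667.
Squared: 0.7511; 0.3600; 0.2178; 0.1111; 0.0711.
Sum = 1.511111; P₂ = 1.511111 / 7 = 0.216.

0.216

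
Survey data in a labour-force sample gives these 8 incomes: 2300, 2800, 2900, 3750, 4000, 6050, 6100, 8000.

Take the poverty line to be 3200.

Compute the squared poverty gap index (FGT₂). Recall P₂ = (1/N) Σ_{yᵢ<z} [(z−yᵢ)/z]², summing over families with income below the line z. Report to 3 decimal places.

0.013

Poor units: 2300, 2800, 2900 (q = 3 of N = 8).
Gap ratios (z−y)/z: (3200−2300)/3200 = 0.2812; (3200−2800)/3200 = 0.1250; (3200−2900)/3200 = 0.0938.
Squared: 0.0791; 0.0156; 0.0088.
Sum = 0.103516; P₂ = 0.103516 / 8 = 0.013.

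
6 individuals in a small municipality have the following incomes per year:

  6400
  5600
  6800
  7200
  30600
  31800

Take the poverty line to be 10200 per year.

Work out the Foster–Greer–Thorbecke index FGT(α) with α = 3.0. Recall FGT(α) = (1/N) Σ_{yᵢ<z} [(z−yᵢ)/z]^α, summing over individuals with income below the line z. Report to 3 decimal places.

Below the line: 5600, 6400, 6800, 7200 (q = 4 of N = 6).
Relative gaps: (10200−5600)/10200 = 0.4510; (10200−6400)/10200 = 0.3725; (10200−6800)/10200 = 0.3333; (10200−7200)/10200 = 0.2941.
Raised to α = 3.0: 0.09172; 0.05171; 0.03704; 0.02544.
Sum = 0.205909; FGT(3.0) = 0.205909 / 6 = 0.034.

0.034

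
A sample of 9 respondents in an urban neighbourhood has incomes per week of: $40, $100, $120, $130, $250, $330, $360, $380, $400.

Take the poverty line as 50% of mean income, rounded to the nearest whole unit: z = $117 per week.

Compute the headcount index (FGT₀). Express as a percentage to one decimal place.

22.2%

2 of the 9 respondents have income below $117.
H = 2/9 = 22.2%.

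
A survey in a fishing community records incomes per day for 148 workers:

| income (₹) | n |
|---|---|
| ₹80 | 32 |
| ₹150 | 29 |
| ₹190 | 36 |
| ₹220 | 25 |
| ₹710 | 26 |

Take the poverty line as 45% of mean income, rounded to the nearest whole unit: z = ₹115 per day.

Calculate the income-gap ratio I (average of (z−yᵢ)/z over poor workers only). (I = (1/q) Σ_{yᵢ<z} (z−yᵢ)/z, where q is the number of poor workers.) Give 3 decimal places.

0.304

Incomes under z: 32×₹80 (q = 32 of N = 148).
Relative gaps: 0.3043 (×32); sum = 9.739130.
I averages over the q = 32 poor units only: 9.739130 / 32 = 0.304.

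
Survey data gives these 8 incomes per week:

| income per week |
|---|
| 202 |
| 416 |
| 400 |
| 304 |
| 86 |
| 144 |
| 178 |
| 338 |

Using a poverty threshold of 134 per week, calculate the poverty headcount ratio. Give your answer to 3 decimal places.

1 of the 8 people have income below 134.
H = 1/8 = 0.125.

0.125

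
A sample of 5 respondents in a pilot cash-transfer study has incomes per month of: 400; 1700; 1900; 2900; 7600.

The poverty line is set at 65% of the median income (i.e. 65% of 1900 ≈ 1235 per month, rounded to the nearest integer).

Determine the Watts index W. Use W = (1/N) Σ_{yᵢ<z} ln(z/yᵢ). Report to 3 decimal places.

Poor units: 400 (q = 1 of N = 5).
Log shortfalls: ln(1235/400) = 1.1274.
W = 1.127362 / 5 = 0.225.

0.225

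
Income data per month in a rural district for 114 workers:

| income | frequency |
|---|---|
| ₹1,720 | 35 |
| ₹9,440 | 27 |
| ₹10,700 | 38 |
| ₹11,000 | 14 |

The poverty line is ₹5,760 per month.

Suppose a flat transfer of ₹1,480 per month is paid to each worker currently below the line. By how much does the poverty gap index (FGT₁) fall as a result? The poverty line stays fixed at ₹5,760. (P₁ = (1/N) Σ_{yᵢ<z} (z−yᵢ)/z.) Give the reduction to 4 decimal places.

0.0789

Before: below the line — 35×₹1,720; poverty gap index (FGT₁) = 0.215339.
After the ₹1,480 transfer: below the line — 35×₹3,200; poverty gap index (FGT₁) = 0.136452.
Reduction = 0.215339 − 0.136452 = 0.0789.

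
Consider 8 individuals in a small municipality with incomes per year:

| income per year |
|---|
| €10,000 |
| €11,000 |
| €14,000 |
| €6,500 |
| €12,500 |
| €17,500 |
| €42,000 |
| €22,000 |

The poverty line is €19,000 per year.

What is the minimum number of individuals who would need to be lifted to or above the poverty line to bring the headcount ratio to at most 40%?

3

6 of the 8 individuals are poor, so H = 6/8 = 0.750.
A headcount ratio of at most 40% allows at most ⌊0.40 × 8⌋ = 3 poor individuals.
So at least 6 − 3 = 3 must be lifted.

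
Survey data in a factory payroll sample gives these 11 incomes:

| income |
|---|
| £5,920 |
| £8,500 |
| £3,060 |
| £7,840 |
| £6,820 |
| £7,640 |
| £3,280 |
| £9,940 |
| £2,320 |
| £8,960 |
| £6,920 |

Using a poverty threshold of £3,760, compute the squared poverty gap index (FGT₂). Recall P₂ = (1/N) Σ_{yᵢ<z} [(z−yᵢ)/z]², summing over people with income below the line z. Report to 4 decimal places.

0.0180

Poor units: £2,320, £3,060, £3,280 (q = 3 of N = 11).
Relative gaps: (3760−2320)/3760 = 0.3830; (3760−3060)/3760 = 0.1862; (3760−3280)/3760 = 0.1277.
Squared: 0.1467; 0.0347; 0.0163.
Sum = 0.197629; P₂ = 0.197629 / 11 = 0.0180.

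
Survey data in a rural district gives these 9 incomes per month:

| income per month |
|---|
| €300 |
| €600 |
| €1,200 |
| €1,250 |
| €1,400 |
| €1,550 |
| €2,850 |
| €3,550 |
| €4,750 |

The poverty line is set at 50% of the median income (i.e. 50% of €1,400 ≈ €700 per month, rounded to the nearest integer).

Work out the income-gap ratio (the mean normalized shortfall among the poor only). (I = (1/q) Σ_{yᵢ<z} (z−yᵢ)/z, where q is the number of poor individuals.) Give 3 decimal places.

0.357

Incomes under z: €300, €600 (q = 2 of N = 9).
Relative gaps: 0.5714, 0.1429; sum = 0.714286.
I averages over the q = 2 poor units only: 0.714286 / 2 = 0.357.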